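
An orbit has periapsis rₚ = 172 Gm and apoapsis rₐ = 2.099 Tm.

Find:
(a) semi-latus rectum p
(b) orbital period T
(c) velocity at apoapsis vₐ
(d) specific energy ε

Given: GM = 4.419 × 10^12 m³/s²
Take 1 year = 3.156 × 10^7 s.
rₚ = 172 Gm = 1.72 × 10^11 m
rₐ = 2.099 Tm = 2.099 × 10^12 m
GM = 4.419 × 10^12 m³/s²
a = (rₚ + rₐ)/2 = 1.1355 × 10^12 m
e = (rₐ − rₚ)/(rₐ + rₚ) = (1.927 × 10^12) / (2.271 × 10^12) = 0.848525
(a) 1 − e² = 0.280006;  p = a(1 − e²) = 1.1355 × 10^12 × 0.280006 = 3.17946 × 10^11 m ≈ 317.9 Gm
(b) a³ = 1.46407 × 10^36 m³;  T = 2π √(a³/GM) = 2π × 5.75597 × 10^11 s = 3.61658 × 10^12 s ≈ 1.146 × 10^5 years
(c) vₐ² = GM (2/rₐ − 1/a) = 4.419 × 10^12 × (9.52835 × 10^-13 − 8.80669 × 10^-13) = 0.318899 m²/s²;  vₐ = 0.564711 m/s ≈ 0.5647 m/s
(d) 2a = 2.271 × 10^12 m;  ε = −GM/(2a) = -1.94584 J/kg ≈ -1.946 J/kg

Final answer:
(a) semi-latus rectum p = 317.9 Gm
(b) orbital period T = 1.146 × 10^5 years
(c) velocity at apoapsis vₐ = 0.5647 m/s
(d) specific energy ε = -1.946 J/kg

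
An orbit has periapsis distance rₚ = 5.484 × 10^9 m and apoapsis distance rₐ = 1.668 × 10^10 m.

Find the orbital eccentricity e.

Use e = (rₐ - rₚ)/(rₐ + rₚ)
rₚ = 5.484 × 10^9 m
rₐ = 1.668 × 10^10 m
rₐ − rₚ = 1.1196 × 10^10 m
rₐ + rₚ = 2.2164 × 10^10 m
e = (rₐ − rₚ)/(rₐ + rₚ) = 0.505143

Final answer: e = 0.5051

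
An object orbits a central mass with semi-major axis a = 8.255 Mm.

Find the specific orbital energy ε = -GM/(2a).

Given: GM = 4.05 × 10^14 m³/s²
a = 8.255 Mm = 8.255 × 10^6 m
GM = 4.05 × 10^14 m³/s²
2a = 1.651 × 10^7 m
ε = −GM/(2a) = -2.45306 × 10^7 J/kg ≈ -24.53 MJ/kg

Final answer: -24.53 MJ/kg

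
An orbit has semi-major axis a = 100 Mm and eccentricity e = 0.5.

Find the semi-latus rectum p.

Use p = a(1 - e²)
a = 100 Mm = 1 × 10^8 m
e = 0.5,  e² = 0.25,  1 − e² = 0.75
p = a(1 − e²) = 1 × 10^8 m × 0.75 = 7.5 × 10^7 m ≈ 75 Mm

Final answer: p = 75 Mm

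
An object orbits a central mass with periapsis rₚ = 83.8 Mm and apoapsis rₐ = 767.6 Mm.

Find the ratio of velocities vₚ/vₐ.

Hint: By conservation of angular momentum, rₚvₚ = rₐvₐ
rₚ = 83.8 Mm = 8.38 × 10^7 m
rₐ = 767.6 Mm = 7.676 × 10^8 m
rₚvₚ = rₐvₐ  ⇒  vₚ/vₐ = rₐ/rₚ
vₚ/vₐ = (7.676 × 10^8) / (8.38 × 10^7) = 9.1599

Final answer: vₚ/vₐ = 9.16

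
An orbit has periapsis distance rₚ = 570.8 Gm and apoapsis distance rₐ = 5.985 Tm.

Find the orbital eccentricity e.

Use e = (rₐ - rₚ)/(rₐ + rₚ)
rₚ = 570.8 Gm = 5.708 × 10^11 m
rₐ = 5.985 Tm = 5.985 × 10^12 m
rₐ − rₚ = 5.4142 × 10^12 m
rₐ + rₚ = 6.5558 × 10^12 m
e = (rₐ − rₚ)/(rₐ + rₚ) = 0.825864

Final answer: e = 0.8259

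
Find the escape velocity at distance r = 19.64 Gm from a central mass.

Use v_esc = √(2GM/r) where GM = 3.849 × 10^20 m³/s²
r = 19.64 Gm = 1.964 × 10^10 m
GM = 3.849 × 10^20 m³/s²
2GM/r = 2 × (3.849 × 10^20) / (1.964 × 10^10) = 3.91955 × 10^10 m²/s²
v_esc = √(2GM/r) = 197979 m/s ≈ 198 km/s

Final answer: 198 km/s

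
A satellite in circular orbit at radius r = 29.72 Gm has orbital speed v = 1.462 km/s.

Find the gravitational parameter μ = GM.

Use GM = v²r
r = 29.72 Gm = 2.972 × 10^10 m
v = 1.462 km/s = 1462 m/s
v² = 2.13744 × 10^6 m²/s²
GM = v²r = 2.13744 × 10^6 × 2.972 × 10^10 = 6.35248 × 10^16 m³/s²
GM ≈ 6.352 × 10^16 m³/s²

Final answer: GM = 6.352 × 10^16 m³/s²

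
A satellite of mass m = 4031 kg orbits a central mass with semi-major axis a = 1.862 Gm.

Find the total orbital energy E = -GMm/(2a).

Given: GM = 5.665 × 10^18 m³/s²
a = 1.862 Gm = 1.862 × 10^9 m
GM = 5.665 × 10^18 m³/s²
2a = 3.724 × 10^9 m
GMm = 5.665 × 10^18 × 4031 = 2.28356 × 10^22 m³·kg/s²
E = −GMm/(2a) = -6.13201 × 10^12 J ≈ -6.132 TJ

Final answer: -6.132 TJ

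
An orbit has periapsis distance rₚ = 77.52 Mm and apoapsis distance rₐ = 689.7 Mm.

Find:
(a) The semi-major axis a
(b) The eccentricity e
rₚ = 77.52 Mm = 7.752 × 10^7 m
rₐ = 689.7 Mm = 6.897 × 10^8 m
(a) a = (rₚ + rₐ)/2 = 3.8361 × 10^8 m ≈ 383.6 Mm
(b) e = (rₐ − rₚ)/(rₐ + rₚ) = (6.1218 × 10^8) / (7.6722 × 10^8) = 0.79792

Final answer:
(a) a = 383.6 Mm
(b) e = 0.7979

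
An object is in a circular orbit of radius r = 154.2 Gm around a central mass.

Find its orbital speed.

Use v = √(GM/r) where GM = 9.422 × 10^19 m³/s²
r = 154.2 Gm = 1.542 × 10^11 m
GM = 9.422 × 10^19 m³/s²
GM/r = (9.422 × 10^19) / (1.542 × 10^11) = 6.11025 × 10^8 m²/s²
v = √(GM/r) = 24718.9 m/s ≈ 24.72 km/s

Final answer: 24.72 km/s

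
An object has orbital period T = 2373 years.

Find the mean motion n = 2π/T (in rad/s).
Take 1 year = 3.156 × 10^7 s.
T = 2373 years = 7.48919 × 10^10 s
n = 2π / (7.48919 × 10^10 s) = 8.38967 × 10^-11 rad/s ≈ 8.39 × 10^-11 rad/s

Final answer: n = 8.39 × 10^-11 rad/s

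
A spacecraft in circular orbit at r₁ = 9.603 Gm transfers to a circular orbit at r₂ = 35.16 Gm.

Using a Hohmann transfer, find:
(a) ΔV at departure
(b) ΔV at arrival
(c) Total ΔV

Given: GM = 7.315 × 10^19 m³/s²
r₁ = 9.603 Gm = 9.603 × 10^9 m
r₂ = 35.16 Gm = 3.516 × 10^10 m
GM = 7.315 × 10^19 m³/s²
Transfer ellipse: a_t = (r₁ + r₂)/2 = 2.23815 × 10^10 m
Circular speed at r₁: v₁ = √(GM/r₁) = 87277.8 m/s
Transfer speed at r₁ (periapsis): v₁ₜ = √(GM(2/r₁ − 1/a_t)) = 109391 m/s
(a) ΔV₁ = v₁ₜ − v₁ = 22113.7 m/s ≈ 22.11 km/s
Circular speed at r₂: v₂ = √(GM/r₂) = 45612.4 m/s
Transfer speed at r₂ (apoapsis): v₂ₜ = √(GM(2/r₂ − 1/a_t)) = 29877.3 m/s
(b) ΔV₂ = v₂ − v₂ₜ = 15735.1 m/s ≈ 15.74 km/s
(c) ΔV_total = ΔV₁ + ΔV₂ = 37848.8 m/s ≈ 37.85 km/s

Final answer:
(a) ΔV₁ = 22.11 km/s
(b) ΔV₂ = 15.74 km/s
(c) ΔV_total = 37.85 km/s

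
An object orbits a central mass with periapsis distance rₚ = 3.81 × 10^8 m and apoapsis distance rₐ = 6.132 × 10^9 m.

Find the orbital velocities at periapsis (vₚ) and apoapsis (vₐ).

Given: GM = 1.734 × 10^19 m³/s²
rₚ = 3.81 × 10^8 m
rₐ = 6.132 × 10^9 m
GM = 1.734 × 10^19 m³/s²
a = (rₚ + rₐ)/2 = 3.2565 × 10^9 m
Vis-viva: v² = GM (2/r − 1/a)
vₚ² = 1.734 × 10^19 × (5.24934 × 10^-9 − 3.07078 × 10^-10) = 8.56989 × 10^10 m²/s²
vₚ = 292744 m/s ≈ 292.7 km/s
vₐ² = 1.734 × 10^19 × (3.26158 × 10^-10 − 3.07078 × 10^-10) = 3.30842 × 10^8 m²/s²
vₐ = 18189.1 m/s ≈ 18.19 km/s

Final answer: vₚ = 292.7 km/s, vₐ = 18.19 km/s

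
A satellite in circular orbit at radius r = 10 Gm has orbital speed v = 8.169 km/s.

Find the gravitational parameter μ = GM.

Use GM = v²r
r = 10 Gm = 1 × 10^10 m
v = 8.169 km/s = 8169 m/s
v² = 6.67326 × 10^7 m²/s²
GM = v²r = 6.67326 × 10^7 × 1 × 10^10 = 6.67326 × 10^17 m³/s²
GM ≈ 6.673 × 10^17 m³/s²

Final answer: GM = 6.673 × 10^17 m³/s²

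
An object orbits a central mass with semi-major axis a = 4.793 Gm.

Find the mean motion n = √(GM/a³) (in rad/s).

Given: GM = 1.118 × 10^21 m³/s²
a = 4.793 Gm = 4.793 × 10^9 m
GM = 1.118 × 10^21 m³/s²
a³ = 1.10109 × 10^29 m³
GM/a³ = (1.118 × 10^21) / (1.10109 × 10^29) = 1.01536 × 10^-8 s⁻²
n = √(GM/a³) = 0.000100765 rad/s ≈ 0.0001008 rad/s

Final answer: n = 0.0001008 rad/s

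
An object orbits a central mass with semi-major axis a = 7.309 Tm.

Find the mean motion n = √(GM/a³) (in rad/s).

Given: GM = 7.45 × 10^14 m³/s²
a = 7.309 Tm = 7.309 × 10^12 m
GM = 7.45 × 10^14 m³/s²
a³ = 3.90458 × 10^38 m³
GM/a³ = (7.45 × 10^14) / (3.90458 × 10^38) = 1.90802 × 10^-24 s⁻²
n = √(GM/a³) = 1.38131 × 10^-12 rad/s ≈ 1.381 × 10^-12 rad/s

Final answer: n = 1.381 × 10^-12 rad/s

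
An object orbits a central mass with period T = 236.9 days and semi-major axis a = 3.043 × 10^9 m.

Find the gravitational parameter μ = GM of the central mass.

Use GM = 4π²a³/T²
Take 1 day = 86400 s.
T = 236.9 days = 2.04682 × 10^7 s
a = 3.043 × 10^9 m
a³ = 2.81777 × 10^28 m³
T² = 4.18946 × 10^14 s²
GM = 4π² × (2.81777 × 10^28) / (4.18946 × 10^14) = 2.65527 × 10^15 m³/s²
GM ≈ 2.655 × 10^15 m³/s²

Final answer: GM = 2.655 × 10^15 m³/s²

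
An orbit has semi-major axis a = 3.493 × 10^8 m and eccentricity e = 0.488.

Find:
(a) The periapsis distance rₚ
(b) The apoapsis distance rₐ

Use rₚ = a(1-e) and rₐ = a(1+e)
a = 3.493 × 10^8 m
e = 0.488:  1 − e = 0.512,  1 + e = 1.488
(a) rₚ = a(1 − e) = 3.493 × 10^8 m × 0.512 = 1.78842 × 10^8 m ≈ 1.788 × 10^8 m
(b) rₐ = a(1 + e) = 3.493 × 10^8 m × 1.488 = 5.19758 × 10^8 m ≈ 5.198 × 10^8 m

Final answer:
(a) rₚ = 1.788 × 10^8 m
(b) rₐ = 5.198 × 10^8 m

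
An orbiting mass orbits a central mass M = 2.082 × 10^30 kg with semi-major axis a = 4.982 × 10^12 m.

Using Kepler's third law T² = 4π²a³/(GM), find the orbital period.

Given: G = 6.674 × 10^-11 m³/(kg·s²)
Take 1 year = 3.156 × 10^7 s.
M = 2.082 × 10^30 kg
GM = G × M = 6.674 × 10^-11 × 2.082 × 10^30 = 1.38953 × 10^20 m³/s²
a = 4.982 × 10^12 m
a³ = 1.23655 × 10^38 m³
T = 2π √(a³/GM) = 2π √((1.23655 × 10^38) / (1.38953 × 10^20)) = 2π × 9.43348 × 10^8 s
T = 5.92723 × 10^9 s ≈ 187.8 years

Final answer: 187.8 years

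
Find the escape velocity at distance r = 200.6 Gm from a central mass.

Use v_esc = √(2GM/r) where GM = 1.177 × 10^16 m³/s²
r = 200.6 Gm = 2.006 × 10^11 m
GM = 1.177 × 10^16 m³/s²
2GM/r = 2 × (1.177 × 10^16) / (2.006 × 10^11) = 117348 m²/s²
v_esc = √(2GM/r) = 342.561 m/s ≈ 342.6 m/s

Final answer: 342.6 m/s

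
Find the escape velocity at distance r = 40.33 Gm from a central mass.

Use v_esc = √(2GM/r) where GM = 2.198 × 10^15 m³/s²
r = 40.33 Gm = 4.033 × 10^10 m
GM = 2.198 × 10^15 m³/s²
2GM/r = 2 × (2.198 × 10^15) / (4.033 × 10^10) = 109001 m²/s²
v_esc = √(2GM/r) = 330.153 m/s ≈ 330.2 m/s

Final answer: 330.2 m/s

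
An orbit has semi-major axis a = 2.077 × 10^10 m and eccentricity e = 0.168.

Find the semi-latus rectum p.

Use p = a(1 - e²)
a = 2.077 × 10^10 m
e = 0.168,  e² = 0.028224,  1 − e² = 0.971776
p = a(1 − e²) = 2.077 × 10^10 m × 0.971776 = 2.01838 × 10^10 m ≈ 2.018 × 10^10 m

Final answer: p = 2.018 × 10^10 m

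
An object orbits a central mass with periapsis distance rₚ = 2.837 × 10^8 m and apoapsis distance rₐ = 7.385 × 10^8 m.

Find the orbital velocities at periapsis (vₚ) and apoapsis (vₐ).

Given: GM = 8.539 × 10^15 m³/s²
rₚ = 2.837 × 10^8 m
rₐ = 7.385 × 10^8 m
GM = 8.539 × 10^15 m³/s²
a = (rₚ + rₐ)/2 = 5.111 × 10^8 m
Vis-viva: v² = GM (2/r − 1/a)
vₚ² = 8.539 × 10^15 × (7.0497 × 10^-9 − 1.95656 × 10^-9) = 4.34903 × 10^7 m²/s²
vₚ = 6594.72 m/s ≈ 6.595 km/s
vₐ² = 8.539 × 10^15 × (2.70819 × 10^-9 − 1.95656 × 10^-9) = 6.41815 × 10^6 m²/s²
vₐ = 2533.41 m/s ≈ 2.533 km/s

Final answer: vₚ = 6.595 km/s, vₐ = 2.533 km/s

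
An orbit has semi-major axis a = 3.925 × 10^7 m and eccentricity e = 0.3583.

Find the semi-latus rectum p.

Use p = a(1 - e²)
a = 3.925 × 10^7 m
e = 0.3583,  e² = 0.128379,  1 − e² = 0.871621
p = a(1 − e²) = 3.925 × 10^7 m × 0.871621 = 3.42111 × 10^7 m ≈ 3.421 × 10^7 m

Final answer: p = 3.421 × 10^7 m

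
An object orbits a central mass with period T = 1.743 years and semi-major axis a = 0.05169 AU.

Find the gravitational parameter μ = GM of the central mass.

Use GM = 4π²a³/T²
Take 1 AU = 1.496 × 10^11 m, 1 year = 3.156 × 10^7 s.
T = 1.743 years = 5.50091 × 10^7 s
a = 0.05169 AU = 7.73282 × 10^9 m
a³ = 4.62396 × 10^29 m³
T² = 3.026 × 10^15 s²
GM = 4π² × (4.62396 × 10^29) / (3.026 × 10^15) = 6.03261 × 10^15 m³/s²
GM ≈ 6.033 × 10^15 m³/s²

Final answer: GM = 6.033 × 10^15 m³/s²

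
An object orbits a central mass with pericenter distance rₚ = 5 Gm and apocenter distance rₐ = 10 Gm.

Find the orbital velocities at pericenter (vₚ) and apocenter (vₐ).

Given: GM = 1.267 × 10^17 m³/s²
rₚ = 5 Gm = 5 × 10^9 m
rₐ = 10 Gm = 1 × 10^10 m
GM = 1.267 × 10^17 m³/s²
a = (rₚ + rₐ)/2 = 7.5 × 10^9 m
Vis-viva: v² = GM (2/r − 1/a)
vₚ² = 1.267 × 10^17 × (4 × 10^-10 − 1.33333 × 10^-10) = 3.37867 × 10^7 m²/s²
vₚ = 5812.63 m/s ≈ 5.813 km/s
vₐ² = 1.267 × 10^17 × (2 × 10^-10 − 1.33333 × 10^-10) = 8.44667 × 10^6 m²/s²
vₐ = 2906.31 m/s ≈ 2.906 km/s

Final answer: vₚ = 5.813 km/s, vₐ = 2.906 km/s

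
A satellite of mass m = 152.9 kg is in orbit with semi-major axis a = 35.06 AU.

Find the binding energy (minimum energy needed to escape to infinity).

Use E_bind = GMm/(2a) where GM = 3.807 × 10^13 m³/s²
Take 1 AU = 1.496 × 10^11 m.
a = 35.06 AU = 5.24498 × 10^12 m
GM = 3.807 × 10^13 m³/s²
m = 152.9 kg
GMm = 3.807 × 10^13 × 152.9 = 5.8209 × 10^15 m³·kg/s²
2a = 1.049 × 10^13 m
E_bind = GMm/(2a) = 554.903 J ≈ 554.9 J

Final answer: 554.9 J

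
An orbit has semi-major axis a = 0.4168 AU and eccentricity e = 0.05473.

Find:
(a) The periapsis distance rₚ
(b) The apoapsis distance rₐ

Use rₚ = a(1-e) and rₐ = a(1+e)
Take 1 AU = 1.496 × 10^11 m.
a = 0.4168 AU = 6.23533 × 10^10 m
e = 0.05473:  1 − e = 0.94527,  1 + e = 1.05473
(a) rₚ = a(1 − e) = 6.23533 × 10^10 m × 0.94527 = 5.89407 × 10^10 m ≈ 0.394 AU
(b) rₐ = a(1 + e) = 6.23533 × 10^10 m × 1.05473 = 6.57659 × 10^10 m ≈ 0.4396 AU

Final answer:
(a) rₚ = 0.394 AU
(b) rₐ = 0.4396 AU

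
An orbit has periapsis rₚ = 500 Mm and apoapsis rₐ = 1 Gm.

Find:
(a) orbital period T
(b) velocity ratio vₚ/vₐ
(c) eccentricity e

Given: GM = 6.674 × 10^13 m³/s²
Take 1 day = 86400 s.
rₚ = 500 Mm = 5 × 10^8 m
rₐ = 1 Gm = 1 × 10^9 m
GM = 6.674 × 10^13 m³/s²
a = (rₚ + rₐ)/2 = 7.5 × 10^8 m
e = (rₐ − rₚ)/(rₐ + rₚ) = (5 × 10^8) / (1.5 × 10^9) = 0.333333
(a) a³ = 4.21875 × 10^26 m³;  T = 2π √(a³/GM) = 2π × 2.51419 × 10^6 s = 1.57971 × 10^7 s ≈ 182.8 days
(b) vₚ/vₐ = rₐ/rₚ (angular momentum) = (1 × 10^9) / (5 × 10^8) = 2 ≈ 2
(c) e = 0.333333 ≈ 0.3333

Final answer:
(a) orbital period T = 182.8 days
(b) velocity ratio vₚ/vₐ = 2
(c) eccentricity e = 0.3333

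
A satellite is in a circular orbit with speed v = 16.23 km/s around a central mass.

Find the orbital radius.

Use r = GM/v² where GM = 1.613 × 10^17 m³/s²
v = 16.23 km/s = 16230 m/s
GM = 1.613 × 10^17 m³/s²
v² = 2.63413 × 10^8 m²/s²
r = GM/v² = (1.613 × 10^17) / (2.63413 × 10^8) = 6.12347 × 10^8 m ≈ 6.123 × 10^8 m

Final answer: 6.123 × 10^8 m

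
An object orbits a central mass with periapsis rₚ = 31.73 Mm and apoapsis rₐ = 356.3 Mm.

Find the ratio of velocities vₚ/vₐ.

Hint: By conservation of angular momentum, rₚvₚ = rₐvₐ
rₚ = 31.73 Mm = 3.173 × 10^7 m
rₐ = 356.3 Mm = 3.563 × 10^8 m
rₚvₚ = rₐvₐ  ⇒  vₚ/vₐ = rₐ/rₚ
vₚ/vₐ = (3.563 × 10^8) / (3.173 × 10^7) = 11.2291

Final answer: vₚ/vₐ = 11.23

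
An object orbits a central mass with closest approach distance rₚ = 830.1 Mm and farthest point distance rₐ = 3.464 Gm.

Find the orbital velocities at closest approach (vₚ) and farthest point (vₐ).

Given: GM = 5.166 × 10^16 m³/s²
rₚ = 830.1 Mm = 8.301 × 10^8 m
rₐ = 3.464 Gm = 3.464 × 10^9 m
GM = 5.166 × 10^16 m³/s²
a = (rₚ + rₐ)/2 = 2.14705 × 10^9 m
Vis-viva: v² = GM (2/r − 1/a)
vₚ² = 5.166 × 10^16 × (2.40935 × 10^-9 − 4.65755 × 10^-10) = 1.00406 × 10^8 m²/s²
vₚ = 10020.3 m/s ≈ 10.02 km/s
vₐ² = 5.166 × 10^16 × (5.77367 × 10^-10 − 4.65755 × 10^-10) = 5.76587 × 10^6 m²/s²
vₐ = 2401.22 m/s ≈ 2.401 km/s

Final answer: vₚ = 10.02 km/s, vₐ = 2.401 km/s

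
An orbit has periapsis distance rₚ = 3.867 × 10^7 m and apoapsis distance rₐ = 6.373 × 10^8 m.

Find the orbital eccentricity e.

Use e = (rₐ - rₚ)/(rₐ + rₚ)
rₚ = 3.867 × 10^7 m
rₐ = 6.373 × 10^8 m
rₐ − rₚ = 5.9863 × 10^8 m
rₐ + rₚ = 6.7597 × 10^8 m
e = (rₐ − rₚ)/(rₐ + rₚ) = 0.885587

Final answer: e = 0.8856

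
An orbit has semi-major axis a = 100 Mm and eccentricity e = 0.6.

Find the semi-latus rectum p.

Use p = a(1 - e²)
a = 100 Mm = 1 × 10^8 m
e = 0.6,  e² = 0.36,  1 − e² = 0.64
p = a(1 − e²) = 1 × 10^8 m × 0.64 = 6.4 × 10^7 m ≈ 64 Mm

Final answer: p = 64 Mm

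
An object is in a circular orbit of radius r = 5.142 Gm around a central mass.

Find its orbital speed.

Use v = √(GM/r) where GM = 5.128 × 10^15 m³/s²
r = 5.142 Gm = 5.142 × 10^9 m
GM = 5.128 × 10^15 m³/s²
GM/r = (5.128 × 10^15) / (5.142 × 10^9) = 997277 m²/s²
v = √(GM/r) = 998.638 m/s ≈ 998.6 m/s

Final answer: 998.6 m/s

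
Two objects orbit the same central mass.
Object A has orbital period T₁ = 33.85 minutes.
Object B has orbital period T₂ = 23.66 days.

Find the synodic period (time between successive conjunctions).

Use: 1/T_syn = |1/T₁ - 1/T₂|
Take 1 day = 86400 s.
T₁ = 33.85 minutes = 2031 s
T₂ = 23.66 days = 2.04422 × 10^6 s
1/T₁ = 0.000492368 s⁻¹
1/T₂ = 4.89183 × 10^-7 s⁻¹
|1/T₁ − 1/T₂| = 0.000491879 s⁻¹
T_syn = 1 / |1/T₁ − 1/T₂| = 2033.02 s ≈ 33.88 minutes

Final answer: T_syn = 33.88 minutes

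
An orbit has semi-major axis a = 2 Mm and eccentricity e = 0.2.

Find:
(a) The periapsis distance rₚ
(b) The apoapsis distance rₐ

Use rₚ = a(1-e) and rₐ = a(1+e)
a = 2 Mm = 2 × 10^6 m
e = 0.2:  1 − e = 0.8,  1 + e = 1.2
(a) rₚ = a(1 − e) = 2 × 10^6 m × 0.8 = 1.6 × 10^6 m ≈ 1.6 Mm
(b) rₐ = a(1 + e) = 2 × 10^6 m × 1.2 = 2.4 × 10^6 m ≈ 2.4 Mm

Final answer:
(a) rₚ = 1.6 Mm
(b) rₐ = 2.4 Mm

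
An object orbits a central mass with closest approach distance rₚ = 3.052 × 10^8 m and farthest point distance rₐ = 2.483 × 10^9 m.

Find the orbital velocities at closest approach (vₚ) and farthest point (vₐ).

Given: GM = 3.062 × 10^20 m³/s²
rₚ = 3.052 × 10^8 m
rₐ = 2.483 × 10^9 m
GM = 3.062 × 10^20 m³/s²
a = (rₚ + rₐ)/2 = 1.3941 × 10^9 m
Vis-viva: v² = GM (2/r − 1/a)
vₚ² = 3.062 × 10^20 × (6.55308 × 10^-9 − 7.17309 × 10^-10) = 1.78691 × 10^12 m²/s²
vₚ = 1.33675 × 10^6 m/s ≈ 1337 km/s
vₐ² = 3.062 × 10^20 × (8.05477 × 10^-10 − 7.17309 × 10^-10) = 2.69972 × 10^10 m²/s²
vₐ = 164308 m/s ≈ 164.3 km/s

Final answer: vₚ = 1337 km/s, vₐ = 164.3 km/s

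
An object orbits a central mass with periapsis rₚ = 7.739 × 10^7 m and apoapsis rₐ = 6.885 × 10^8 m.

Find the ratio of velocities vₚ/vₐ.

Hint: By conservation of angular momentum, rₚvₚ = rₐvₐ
rₚ = 7.739 × 10^7 m
rₐ = 6.885 × 10^8 m
rₚvₚ = rₐvₐ  ⇒  vₚ/vₐ = rₐ/rₚ
vₚ/vₐ = (6.885 × 10^8) / (7.739 × 10^7) = 8.8965

Final answer: vₚ/vₐ = 8.896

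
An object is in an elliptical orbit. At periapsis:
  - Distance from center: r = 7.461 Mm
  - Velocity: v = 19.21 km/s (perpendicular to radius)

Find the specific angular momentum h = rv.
r = 7.461 Mm = 7.461 × 10^6 m
v = 19.21 km/s = 19210 m/s
h = rv = 7.461 × 10^6 × 19210 = 1.43326 × 10^11 m²/s ≈ 1.433 × 10^11 m²/s

Final answer: h = 1.433 × 10^11 m²/s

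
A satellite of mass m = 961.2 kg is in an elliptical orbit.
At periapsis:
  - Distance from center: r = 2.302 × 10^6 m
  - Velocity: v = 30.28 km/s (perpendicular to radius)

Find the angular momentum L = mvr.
r = 2.302 × 10^6 m
v = 30.28 km/s = 30280 m/s
vr = 30280 × 2.302 × 10^6 = 6.97046 × 10^10 m²/s
L = m × vr = 961.2 × 6.97046 × 10^10 = 6.7 × 10^13 kg·m²/s ≈ 6.7 × 10^13 kg·m²/s

Final answer: L = 6.7 × 10^13 kg·m²/s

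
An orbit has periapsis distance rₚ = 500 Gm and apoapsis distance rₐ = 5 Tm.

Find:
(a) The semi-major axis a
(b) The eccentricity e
rₚ = 500 Gm = 5 × 10^11 m
rₐ = 5 Tm = 5 × 10^12 m
(a) a = (rₚ + rₐ)/2 = 2.75 × 10^12 m ≈ 2.75 Tm
(b) e = (rₐ − rₚ)/(rₐ + rₚ) = (4.5 × 10^12) / (5.5 × 10^12) = 0.818182

Final answer:
(a) a = 2.75 Tm
(b) e = 0.8182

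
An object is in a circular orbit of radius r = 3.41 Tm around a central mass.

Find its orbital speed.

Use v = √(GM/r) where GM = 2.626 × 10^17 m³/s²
r = 3.41 Tm = 3.41 × 10^12 m
GM = 2.626 × 10^17 m³/s²
GM/r = (2.626 × 10^17) / (3.41 × 10^12) = 77008.8 m²/s²
v = √(GM/r) = 277.505 m/s ≈ 277.5 m/s

Final answer: 277.5 m/s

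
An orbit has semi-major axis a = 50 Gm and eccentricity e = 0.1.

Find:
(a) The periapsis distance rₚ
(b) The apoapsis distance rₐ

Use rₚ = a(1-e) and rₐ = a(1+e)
a = 50 Gm = 5 × 10^10 m
e = 0.1:  1 − e = 0.9,  1 + e = 1.1
(a) rₚ = a(1 − e) = 5 × 10^10 m × 0.9 = 4.5 × 10^10 m ≈ 45 Gm
(b) rₐ = a(1 + e) = 5 × 10^10 m × 1.1 = 5.5 × 10^10 m ≈ 55 Gm

Final answer:
(a) rₚ = 45 Gm
(b) rₐ = 55 Gm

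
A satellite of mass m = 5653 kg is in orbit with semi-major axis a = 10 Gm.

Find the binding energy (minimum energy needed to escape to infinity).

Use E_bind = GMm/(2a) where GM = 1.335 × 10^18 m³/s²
a = 10 Gm = 1 × 10^10 m
GM = 1.335 × 10^18 m³/s²
m = 5653 kg
GMm = 1.335 × 10^18 × 5653 = 7.54675 × 10^21 m³·kg/s²
2a = 2 × 10^10 m
E_bind = GMm/(2a) = 3.77338 × 10^11 J ≈ 377.3 GJ

Final answer: 377.3 GJ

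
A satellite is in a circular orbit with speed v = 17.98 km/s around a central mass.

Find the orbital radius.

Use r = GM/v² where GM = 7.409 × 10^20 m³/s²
v = 17.98 km/s = 17980 m/s
GM = 7.409 × 10^20 m³/s²
v² = 3.2328 × 10^8 m²/s²
r = GM/v² = (7.409 × 10^20) / (3.2328 × 10^8) = 2.29182 × 10^12 m ≈ 2.292 Tm

Final answer: 2.292 Tm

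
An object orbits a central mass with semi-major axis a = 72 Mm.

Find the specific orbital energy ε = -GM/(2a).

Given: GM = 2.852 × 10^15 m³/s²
a = 72 Mm = 7.2 × 10^7 m
GM = 2.852 × 10^15 m³/s²
2a = 1.44 × 10^8 m
ε = −GM/(2a) = -1.98056 × 10^7 J/kg ≈ -19.81 MJ/kg

Final answer: -19.81 MJ/kg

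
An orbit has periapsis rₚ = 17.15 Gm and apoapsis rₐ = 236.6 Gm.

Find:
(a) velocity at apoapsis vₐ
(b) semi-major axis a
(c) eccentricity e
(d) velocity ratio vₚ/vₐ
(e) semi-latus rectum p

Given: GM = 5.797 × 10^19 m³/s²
rₚ = 17.15 Gm = 1.715 × 10^10 m
rₐ = 236.6 Gm = 2.366 × 10^11 m
GM = 5.797 × 10^19 m³/s²
a = (rₚ + rₐ)/2 = 1.26875 × 10^11 m
e = (rₐ − rₚ)/(rₐ + rₚ) = (2.1945 × 10^11) / (2.5375 × 10^11) = 0.864828
(a) vₐ² = GM (2/rₐ − 1/a) = 5.797 × 10^19 × (8.45309 × 10^-12 − 7.88177 × 10^-12) = 3.3119 × 10^7 m²/s²;  vₐ = 5754.91 m/s ≈ 5.755 km/s
(b) a = 1.26875 × 10^11 m ≈ 126.9 Gm
(c) e = 0.864828 ≈ 0.8648
(d) vₚ/vₐ = rₐ/rₚ (angular momentum) = (2.366 × 10^11) / (1.715 × 10^10) = 13.7959 ≈ 13.8
(e) 1 − e² = 0.252073;  p = a(1 − e²) = 1.26875 × 10^11 × 0.252073 = 3.19818 × 10^10 m ≈ 31.98 Gm

Final answer:
(a) velocity at apoapsis vₐ = 5.755 km/s
(b) semi-major axis a = 126.9 Gm
(c) eccentricity e = 0.8648
(d) velocity ratio vₚ/vₐ = 13.8
(e) semi-latus rectum p = 31.98 Gm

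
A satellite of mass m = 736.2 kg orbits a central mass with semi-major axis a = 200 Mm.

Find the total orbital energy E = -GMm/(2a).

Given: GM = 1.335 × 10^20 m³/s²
a = 200 Mm = 2 × 10^8 m
GM = 1.335 × 10^20 m³/s²
2a = 4 × 10^8 m
GMm = 1.335 × 10^20 × 736.2 = 9.82827 × 10^22 m³·kg/s²
E = −GMm/(2a) = -2.45707 × 10^14 J ≈ -245.7 TJ

Final answer: -245.7 TJ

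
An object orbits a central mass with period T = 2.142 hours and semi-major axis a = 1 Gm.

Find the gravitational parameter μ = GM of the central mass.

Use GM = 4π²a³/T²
T = 2.142 hours = 7711.2 s
a = 1 Gm = 1 × 10^9 m
a³ = 1 × 10^27 m³
T² = 5.94626 × 10^7 s²
GM = 4π² × (1 × 10^27) / (5.94626 × 10^7) = 6.6392 × 10^20 m³/s²
GM ≈ 6.639 × 10^20 m³/s²

Final answer: GM = 6.639 × 10^20 m³/s²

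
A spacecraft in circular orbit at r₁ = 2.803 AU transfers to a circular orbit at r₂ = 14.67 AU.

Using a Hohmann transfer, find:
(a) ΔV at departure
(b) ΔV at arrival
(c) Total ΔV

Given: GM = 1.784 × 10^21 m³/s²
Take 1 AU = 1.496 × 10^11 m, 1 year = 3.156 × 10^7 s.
r₁ = 2.803 AU = 4.19329 × 10^11 m
r₂ = 14.67 AU = 2.19463 × 10^12 m
GM = 1.784 × 10^21 m³/s²
Transfer ellipse: a_t = (r₁ + r₂)/2 = 1.30698 × 10^12 m
Circular speed at r₁: v₁ = √(GM/r₁) = 65225.9 m/s
Transfer speed at r₁ (periapsis): v₁ₜ = √(GM(2/r₁ − 1/a_t)) = 84521.3 m/s
(a) ΔV₁ = v₁ₜ − v₁ = 19295.4 m/s ≈ 4.071 AU/year
Circular speed at r₂: v₂ = √(GM/r₂) = 28511.3 m/s
Transfer speed at r₂ (apoapsis): v₂ₜ = √(GM(2/r₂ − 1/a_t)) = 16149.5 m/s
(b) ΔV₂ = v₂ − v₂ₜ = 12361.8 m/s ≈ 2.608 AU/year
(c) ΔV_total = ΔV₁ + ΔV₂ = 31657.2 m/s ≈ 6.678 AU/year

Final answer:
(a) ΔV₁ = 4.071 AU/year
(b) ΔV₂ = 2.608 AU/year
(c) ΔV_total = 6.678 AU/year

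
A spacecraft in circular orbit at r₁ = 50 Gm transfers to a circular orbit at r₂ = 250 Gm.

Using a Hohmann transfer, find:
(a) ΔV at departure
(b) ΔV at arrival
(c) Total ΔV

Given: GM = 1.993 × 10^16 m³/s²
r₁ = 50 Gm = 5 × 10^10 m
r₂ = 250 Gm = 2.5 × 10^11 m
GM = 1.993 × 10^16 m³/s²
Transfer ellipse: a_t = (r₁ + r₂)/2 = 1.5 × 10^11 m
Circular speed at r₁: v₁ = √(GM/r₁) = 631.348 m/s
Transfer speed at r₁ (periapsis): v₁ₜ = √(GM(2/r₁ − 1/a_t)) = 815.066 m/s
(a) ΔV₁ = v₁ₜ − v₁ = 183.719 m/s ≈ 183.7 m/s
Circular speed at r₂: v₂ = √(GM/r₂) = 282.347 m/s
Transfer speed at r₂ (apoapsis): v₂ₜ = √(GM(2/r₂ − 1/a_t)) = 163.013 m/s
(b) ΔV₂ = v₂ − v₂ₜ = 119.334 m/s ≈ 119.3 m/s
(c) ΔV_total = ΔV₁ + ΔV₂ = 303.053 m/s ≈ 303.1 m/s

Final answer:
(a) ΔV₁ = 183.7 m/s
(b) ΔV₂ = 119.3 m/s
(c) ΔV_total = 303.1 m/s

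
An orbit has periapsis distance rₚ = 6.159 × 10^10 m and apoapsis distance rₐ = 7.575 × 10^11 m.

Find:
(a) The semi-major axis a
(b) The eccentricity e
rₚ = 6.159 × 10^10 m
rₐ = 7.575 × 10^11 m
(a) a = (rₚ + rₐ)/2 = 4.09545 × 10^11 m ≈ 4.095 × 10^11 m
(b) e = (rₐ − rₚ)/(rₐ + rₚ) = (6.9591 × 10^11) / (8.1909 × 10^11) = 0.849614

Final answer:
(a) a = 4.095 × 10^11 m
(b) e = 0.8496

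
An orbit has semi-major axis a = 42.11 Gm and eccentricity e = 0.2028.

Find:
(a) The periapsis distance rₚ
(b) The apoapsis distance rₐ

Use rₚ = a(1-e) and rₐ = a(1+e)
a = 42.11 Gm = 4.211 × 10^10 m
e = 0.2028:  1 − e = 0.7972,  1 + e = 1.2028
(a) rₚ = a(1 − e) = 4.211 × 10^10 m × 0.7972 = 3.35701 × 10^10 m ≈ 33.57 Gm
(b) rₐ = a(1 + e) = 4.211 × 10^10 m × 1.2028 = 5.06499 × 10^10 m ≈ 50.65 Gm

Final answer:
(a) rₚ = 33.57 Gm
(b) rₐ = 50.65 Gm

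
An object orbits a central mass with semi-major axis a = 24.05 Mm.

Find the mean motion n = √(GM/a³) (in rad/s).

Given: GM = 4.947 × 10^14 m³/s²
a = 24.05 Mm = 2.405 × 10^7 m
GM = 4.947 × 10^14 m³/s²
a³ = 1.39106 × 10^22 m³
GM/a³ = (4.947 × 10^14) / (1.39106 × 10^22) = 3.55629 × 10^-8 s⁻²
n = √(GM/a³) = 0.000188581 rad/s ≈ 0.0001886 rad/s

Final answer: n = 0.0001886 rad/s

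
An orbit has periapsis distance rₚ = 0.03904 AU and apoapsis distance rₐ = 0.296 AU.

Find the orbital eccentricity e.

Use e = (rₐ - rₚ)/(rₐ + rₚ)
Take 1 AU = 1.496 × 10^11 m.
rₚ = 0.03904 AU = 5.84038 × 10^9 m
rₐ = 0.296 AU = 4.42816 × 10^10 m
rₐ − rₚ = 3.84412 × 10^10 m
rₐ + rₚ = 5.0122 × 10^10 m
e = (rₐ − rₚ)/(rₐ + rₚ) = 0.766953

Final answer: e = 0.767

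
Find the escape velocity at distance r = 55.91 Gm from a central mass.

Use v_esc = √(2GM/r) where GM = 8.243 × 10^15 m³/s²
r = 55.91 Gm = 5.591 × 10^10 m
GM = 8.243 × 10^15 m³/s²
2GM/r = 2 × (8.243 × 10^15) / (5.591 × 10^10) = 294867 m²/s²
v_esc = √(2GM/r) = 543.016 m/s ≈ 543 m/s

Final answer: 543 m/s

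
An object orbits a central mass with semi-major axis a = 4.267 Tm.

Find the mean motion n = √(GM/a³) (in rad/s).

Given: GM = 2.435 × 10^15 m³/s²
a = 4.267 Tm = 4.267 × 10^12 m
GM = 2.435 × 10^15 m³/s²
a³ = 7.76905 × 10^37 m³
GM/a³ = (2.435 × 10^15) / (7.76905 × 10^37) = 3.13423 × 10^-23 s⁻²
n = √(GM/a³) = 5.59842 × 10^-12 rad/s ≈ 5.598 × 10^-12 rad/s

Final answer: n = 5.598 × 10^-12 rad/s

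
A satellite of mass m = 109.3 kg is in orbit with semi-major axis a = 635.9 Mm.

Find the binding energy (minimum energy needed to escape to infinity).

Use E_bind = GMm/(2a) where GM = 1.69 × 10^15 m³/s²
a = 635.9 Mm = 6.359 × 10^8 m
GM = 1.69 × 10^15 m³/s²
m = 109.3 kg
GMm = 1.69 × 10^15 × 109.3 = 1.84717 × 10^17 m³·kg/s²
2a = 1.2718 × 10^9 m
E_bind = GMm/(2a) = 1.45241 × 10^8 J ≈ 145.2 MJ

Final answer: 145.2 MJ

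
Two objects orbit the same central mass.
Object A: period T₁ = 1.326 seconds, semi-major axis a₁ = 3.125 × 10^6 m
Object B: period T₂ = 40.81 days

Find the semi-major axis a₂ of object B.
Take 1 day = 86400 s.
T₁ = 1.326 seconds
T₂ = 40.81 days = 3.52598 × 10^6 s
a₁ = 3.125 × 10^6 m
Kepler's third law: (T₂/T₁)² = (a₂/a₁)³  ⇒  a₂ = a₁ (T₂/T₁)^(2/3)
T₂/T₁ = 2.65911 × 10^6
(T₂/T₁)^(2/3) = 19193.7
a₂ = 3.125 × 10^6 m × 19193.7 = 5.99802 × 10^10 m ≈ 5.998 × 10^10 m

Final answer: a₂ = 5.998 × 10^10 m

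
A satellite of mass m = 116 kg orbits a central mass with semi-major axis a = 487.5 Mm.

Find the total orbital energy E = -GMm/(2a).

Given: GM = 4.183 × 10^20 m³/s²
a = 487.5 Mm = 4.875 × 10^8 m
GM = 4.183 × 10^20 m³/s²
2a = 9.75 × 10^8 m
GMm = 4.183 × 10^20 × 116 = 4.85228 × 10^22 m³·kg/s²
E = −GMm/(2a) = -4.9767 × 10^13 J ≈ -49.77 TJ

Final answer: -49.77 TJ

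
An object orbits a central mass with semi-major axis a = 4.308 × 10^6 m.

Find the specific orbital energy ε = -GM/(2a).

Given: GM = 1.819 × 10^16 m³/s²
a = 4.308 × 10^6 m
GM = 1.819 × 10^16 m³/s²
2a = 8.616 × 10^6 m
ε = −GM/(2a) = -2.11119 × 10^9 J/kg ≈ -2.111 GJ/kg

Final answer: -2.111 GJ/kg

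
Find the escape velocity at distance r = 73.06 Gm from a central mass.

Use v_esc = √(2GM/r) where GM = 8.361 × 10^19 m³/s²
r = 73.06 Gm = 7.306 × 10^10 m
GM = 8.361 × 10^19 m³/s²
2GM/r = 2 × (8.361 × 10^19) / (7.306 × 10^10) = 2.2888 × 10^9 m²/s²
v_esc = √(2GM/r) = 47841.4 m/s ≈ 47.84 km/s

Final answer: 47.84 km/s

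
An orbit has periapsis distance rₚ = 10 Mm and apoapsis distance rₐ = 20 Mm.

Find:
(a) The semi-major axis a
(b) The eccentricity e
rₚ = 10 Mm = 1 × 10^7 m
rₐ = 20 Mm = 2 × 10^7 m
(a) a = (rₚ + rₐ)/2 = 1.5 × 10^7 m ≈ 15 Mm
(b) e = (rₐ − rₚ)/(rₐ + rₚ) = (1 × 10^7) / (3 × 10^7) = 0.333333

Final answer:
(a) a = 15 Mm
(b) e = 0.3333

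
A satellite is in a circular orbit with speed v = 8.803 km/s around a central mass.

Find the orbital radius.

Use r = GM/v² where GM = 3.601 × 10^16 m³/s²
v = 8.803 km/s = 8803 m/s
GM = 3.601 × 10^16 m³/s²
v² = 7.74928 × 10^7 m²/s²
r = GM/v² = (3.601 × 10^16) / (7.74928 × 10^7) = 4.64688 × 10^8 m ≈ 464.7 Mm

Final answer: 464.7 Mm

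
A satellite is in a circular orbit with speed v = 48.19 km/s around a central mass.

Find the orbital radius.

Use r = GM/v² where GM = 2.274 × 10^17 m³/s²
v = 48.19 km/s = 48190 m/s
GM = 2.274 × 10^17 m³/s²
v² = 2.32228 × 10^9 m²/s²
r = GM/v² = (2.274 × 10^17) / (2.32228 × 10^9) = 9.79212 × 10^7 m ≈ 9.792 × 10^7 m

Final answer: 9.792 × 10^7 m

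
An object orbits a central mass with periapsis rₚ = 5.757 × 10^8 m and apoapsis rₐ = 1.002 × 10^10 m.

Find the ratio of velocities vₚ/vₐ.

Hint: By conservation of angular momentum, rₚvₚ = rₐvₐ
rₚ = 5.757 × 10^8 m
rₐ = 1.002 × 10^10 m
rₚvₚ = rₐvₐ  ⇒  vₚ/vₐ = rₐ/rₚ
vₚ/vₐ = (1.002 × 10^10) / (5.757 × 10^8) = 17.4049

Final answer: vₚ/vₐ = 17.4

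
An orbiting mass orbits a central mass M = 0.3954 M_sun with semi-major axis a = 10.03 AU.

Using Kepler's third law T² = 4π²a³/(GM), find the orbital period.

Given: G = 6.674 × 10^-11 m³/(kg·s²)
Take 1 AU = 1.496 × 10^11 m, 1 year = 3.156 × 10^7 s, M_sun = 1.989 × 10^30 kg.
M = 0.3954 M_sun = 7.86451 × 10^29 kg
GM = G × M = 6.674 × 10^-11 × 7.86451 × 10^29 = 5.24877 × 10^19 m³/s²
a = 10.03 AU = 1.50049 × 10^12 m
a³ = 3.3783 × 10^36 m³
T = 2π √(a³/GM) = 2π √((3.3783 × 10^36) / (5.24877 × 10^19)) = 2π × 2.537 × 10^8 s
T = 1.59404 × 10^9 s ≈ 50.51 years

Final answer: 50.51 years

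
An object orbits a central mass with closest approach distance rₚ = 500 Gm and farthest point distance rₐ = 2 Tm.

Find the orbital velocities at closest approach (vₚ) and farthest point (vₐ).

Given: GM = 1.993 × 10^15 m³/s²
rₚ = 500 Gm = 5 × 10^11 m
rₐ = 2 Tm = 2 × 10^12 m
GM = 1.993 × 10^15 m³/s²
a = (rₚ + rₐ)/2 = 1.25 × 10^12 m
Vis-viva: v² = GM (2/r − 1/a)
vₚ² = 1.993 × 10^15 × (4 × 10^-12 − 8 × 10^-13) = 6377.6 m²/s²
vₚ = 79.8599 m/s ≈ 79.86 m/s
vₐ² = 1.993 × 10^15 × (1 × 10^-12 − 8 × 10^-13) = 398.6 m²/s²
vₐ = 19.965 m/s ≈ 19.96 m/s

Final answer: vₚ = 79.86 m/s, vₐ = 19.96 m/s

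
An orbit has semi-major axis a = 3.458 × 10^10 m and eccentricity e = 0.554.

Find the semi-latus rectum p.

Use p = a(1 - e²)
a = 3.458 × 10^10 m
e = 0.554,  e² = 0.306916,  1 − e² = 0.693084
p = a(1 − e²) = 3.458 × 10^10 m × 0.693084 = 2.39668 × 10^10 m ≈ 2.397 × 10^10 m

Final answer: p = 2.397 × 10^10 m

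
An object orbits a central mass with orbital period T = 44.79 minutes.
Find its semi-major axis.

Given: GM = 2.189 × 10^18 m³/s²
T = 44.79 minutes = 2687.4 s
GM = 2.189 × 10^18 m³/s²
Kepler's third law: a³ = GM T² / (4π²)
T² = 7.22212 × 10^6 s²
a³ = (2.189 × 10^18) × (7.22212 × 10^6) / (4π²) = 4.00452 × 10^23 m³
a = (a³)^(1/3) = 7.37084 × 10^7 m ≈ 7.371 × 10^7 m

Final answer: 7.371 × 10^7 m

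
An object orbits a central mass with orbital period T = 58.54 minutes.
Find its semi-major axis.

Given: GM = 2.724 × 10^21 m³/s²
T = 58.54 minutes = 3512.4 s
GM = 2.724 × 10^21 m³/s²
Kepler's third law: a³ = GM T² / (4π²)
T² = 1.2337 × 10^7 s²
a³ = (2.724 × 10^21) × (1.2337 × 10^7) / (4π²) = 8.51246 × 10^26 m³
a = (a³)^(1/3) = 9.47731 × 10^8 m ≈ 947.7 Mm

Final answer: 947.7 Mm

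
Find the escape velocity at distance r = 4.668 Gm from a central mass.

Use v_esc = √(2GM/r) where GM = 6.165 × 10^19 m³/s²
r = 4.668 Gm = 4.668 × 10^9 m
GM = 6.165 × 10^19 m³/s²
2GM/r = 2 × (6.165 × 10^19) / (4.668 × 10^9) = 2.64139 × 10^10 m²/s²
v_esc = √(2GM/r) = 162523 m/s ≈ 162.5 km/s

Final answer: 162.5 km/s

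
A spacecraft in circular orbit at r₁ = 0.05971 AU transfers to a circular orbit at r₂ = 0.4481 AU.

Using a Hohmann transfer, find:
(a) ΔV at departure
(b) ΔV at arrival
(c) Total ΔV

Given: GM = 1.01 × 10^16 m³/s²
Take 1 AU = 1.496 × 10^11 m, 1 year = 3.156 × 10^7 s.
r₁ = 0.05971 AU = 8.93262 × 10^9 m
r₂ = 0.4481 AU = 6.70358 × 10^10 m
GM = 1.01 × 10^16 m³/s²
Transfer ellipse: a_t = (r₁ + r₂)/2 = 3.79842 × 10^10 m
Circular speed at r₁: v₁ = √(GM/r₁) = 1063.34 m/s
Transfer speed at r₁ (periapsis): v₁ₜ = √(GM(2/r₁ − 1/a_t)) = 1412.61 m/s
(a) ΔV₁ = v₁ₜ − v₁ = 349.275 m/s ≈ 349.3 m/s
Circular speed at r₂: v₂ = √(GM/r₂) = 388.157 m/s
Transfer speed at r₂ (apoapsis): v₂ₜ = √(GM(2/r₂ − 1/a_t)) = 188.233 m/s
(b) ΔV₂ = v₂ − v₂ₜ = 199.924 m/s ≈ 199.9 m/s
(c) ΔV_total = ΔV₁ + ΔV₂ = 549.199 m/s ≈ 0.1159 AU/year

Final answer:
(a) ΔV₁ = 349.3 m/s
(b) ΔV₂ = 199.9 m/s
(c) ΔV_total = 0.1159 AU/year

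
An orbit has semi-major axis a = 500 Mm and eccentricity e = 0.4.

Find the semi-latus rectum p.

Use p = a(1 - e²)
a = 500 Mm = 5 × 10^8 m
e = 0.4,  e² = 0.16,  1 − e² = 0.84
p = a(1 − e²) = 5 × 10^8 m × 0.84 = 4.2 × 10^8 m ≈ 420 Mm

Final answer: p = 420 Mm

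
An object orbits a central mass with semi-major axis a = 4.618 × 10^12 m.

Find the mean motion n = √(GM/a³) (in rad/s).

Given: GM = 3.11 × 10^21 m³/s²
a = 4.618 × 10^12 m
GM = 3.11 × 10^21 m³/s²
a³ = 9.84831 × 10^37 m³
GM/a³ = (3.11 × 10^21) / (9.84831 × 10^37) = 3.1579 × 10^-17 s⁻²
n = √(GM/a³) = 5.61952 × 10^-9 rad/s ≈ 5.62 × 10^-9 rad/s

Final answer: n = 5.62 × 10^-9 rad/s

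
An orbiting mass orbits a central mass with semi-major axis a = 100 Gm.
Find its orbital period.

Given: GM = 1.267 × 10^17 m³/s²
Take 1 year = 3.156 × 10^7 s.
a = 100 Gm = 1 × 10^11 m
GM = 1.267 × 10^17 m³/s²
a³ = 1 × 10^33 m³
T = 2π √(a³/GM) = 2π √((1 × 10^33) / (1.267 × 10^17)) = 2π × 8.88406 × 10^7 s
T = 5.58202 × 10^8 s ≈ 17.69 years

Final answer: 17.69 years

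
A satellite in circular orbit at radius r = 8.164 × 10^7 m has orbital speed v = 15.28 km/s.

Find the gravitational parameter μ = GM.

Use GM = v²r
r = 8.164 × 10^7 m
v = 15.28 km/s = 15280 m/s
v² = 2.33478 × 10^8 m²/s²
GM = v²r = 2.33478 × 10^8 × 8.164 × 10^7 = 1.90612 × 10^16 m³/s²
GM ≈ 1.906 × 10^16 m³/s²

Final answer: GM = 1.906 × 10^16 m³/s²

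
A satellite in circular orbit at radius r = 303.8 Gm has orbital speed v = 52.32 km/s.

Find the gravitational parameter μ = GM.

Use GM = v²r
r = 303.8 Gm = 3.038 × 10^11 m
v = 52.32 km/s = 52320 m/s
v² = 2.73738 × 10^9 m²/s²
GM = v²r = 2.73738 × 10^9 × 3.038 × 10^11 = 8.31617 × 10^20 m³/s²
GM ≈ 8.316 × 10^20 m³/s²

Final answer: GM = 8.316 × 10^20 m³/s²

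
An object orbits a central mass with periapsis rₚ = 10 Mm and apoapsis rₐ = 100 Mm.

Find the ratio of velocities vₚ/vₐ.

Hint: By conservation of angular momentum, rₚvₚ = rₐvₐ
rₚ = 10 Mm = 1 × 10^7 m
rₐ = 100 Mm = 1 × 10^8 m
rₚvₚ = rₐvₐ  ⇒  vₚ/vₐ = rₐ/rₚ
vₚ/vₐ = (1 × 10^8) / (1 × 10^7) = 10

Final answer: vₚ/vₐ = 10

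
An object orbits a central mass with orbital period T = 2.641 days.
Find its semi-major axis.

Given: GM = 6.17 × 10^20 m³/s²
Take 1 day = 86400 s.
T = 2.641 days = 228182 s
GM = 6.17 × 10^20 m³/s²
Kepler's third law: a³ = GM T² / (4π²)
T² = 5.20672 × 10^10 s²
a³ = (6.17 × 10^20) × (5.20672 × 10^10) / (4π²) = 8.13748 × 10^29 m³
a = (a³)^(1/3) = 9.33605 × 10^9 m ≈ 9.336 Gm

Final answer: 9.336 Gm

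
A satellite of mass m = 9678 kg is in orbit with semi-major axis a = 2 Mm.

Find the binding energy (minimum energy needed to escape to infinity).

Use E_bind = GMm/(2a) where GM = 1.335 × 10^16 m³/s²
a = 2 Mm = 2 × 10^6 m
GM = 1.335 × 10^16 m³/s²
m = 9678 kg
GMm = 1.335 × 10^16 × 9678 = 1.29201 × 10^20 m³·kg/s²
2a = 4 × 10^6 m
E_bind = GMm/(2a) = 3.23003 × 10^13 J ≈ 32.3 TJ

Final answer: 32.3 TJ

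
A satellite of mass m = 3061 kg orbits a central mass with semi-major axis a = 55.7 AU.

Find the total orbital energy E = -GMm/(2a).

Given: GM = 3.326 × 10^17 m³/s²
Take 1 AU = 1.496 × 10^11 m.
a = 55.7 AU = 8.33272 × 10^12 m
GM = 3.326 × 10^17 m³/s²
2a = 1.66654 × 10^13 m
GMm = 3.326 × 10^17 × 3061 = 1.01809 × 10^21 m³·kg/s²
E = −GMm/(2a) = -6.10898 × 10^7 J ≈ -61.09 MJ

Final answer: -61.09 MJ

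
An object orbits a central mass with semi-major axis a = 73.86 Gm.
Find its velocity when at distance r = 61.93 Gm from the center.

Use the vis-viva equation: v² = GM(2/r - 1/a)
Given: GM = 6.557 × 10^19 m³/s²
a = 73.86 Gm = 7.386 × 10^10 m
r = 61.93 Gm = 6.193 × 10^10 m
GM = 6.557 × 10^19 m³/s²
2/r − 1/a = 3.22945 × 10^-11 − 1.35391 × 10^-11 = 1.87554 × 10^-11 m⁻¹
v² = GM (2/r − 1/a) = 1.22979 × 10^9 m²/s²
v = 35068.4 m/s ≈ 35.07 km/s

Final answer: 35.07 km/s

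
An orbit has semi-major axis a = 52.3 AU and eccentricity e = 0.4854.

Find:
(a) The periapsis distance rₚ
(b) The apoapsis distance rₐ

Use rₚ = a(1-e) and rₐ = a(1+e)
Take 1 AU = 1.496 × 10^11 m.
a = 52.3 AU = 7.82408 × 10^12 m
e = 0.4854:  1 − e = 0.5146,  1 + e = 1.4854
(a) rₚ = a(1 − e) = 7.82408 × 10^12 m × 0.5146 = 4.02627 × 10^12 m ≈ 26.91 AU
(b) rₐ = a(1 + e) = 7.82408 × 10^12 m × 1.4854 = 1.16219 × 10^13 m ≈ 77.69 AU

Final answer:
(a) rₚ = 26.91 AU
(b) rₐ = 77.69 AU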